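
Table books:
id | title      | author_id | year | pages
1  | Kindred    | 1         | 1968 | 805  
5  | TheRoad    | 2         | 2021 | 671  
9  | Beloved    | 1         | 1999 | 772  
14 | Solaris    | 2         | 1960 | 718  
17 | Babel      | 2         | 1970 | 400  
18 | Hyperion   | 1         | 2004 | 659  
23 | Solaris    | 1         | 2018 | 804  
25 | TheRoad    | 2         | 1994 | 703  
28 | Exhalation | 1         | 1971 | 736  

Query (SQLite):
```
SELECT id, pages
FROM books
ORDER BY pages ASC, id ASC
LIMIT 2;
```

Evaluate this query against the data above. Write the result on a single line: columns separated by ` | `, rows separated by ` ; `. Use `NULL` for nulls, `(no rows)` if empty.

17 | 400 ; 18 | 659

Sort by pages asc, tiebreak id asc: (400, id=17), (659, id=18), (671, id=5), (703, id=25), (718, id=14) …. Take first 2.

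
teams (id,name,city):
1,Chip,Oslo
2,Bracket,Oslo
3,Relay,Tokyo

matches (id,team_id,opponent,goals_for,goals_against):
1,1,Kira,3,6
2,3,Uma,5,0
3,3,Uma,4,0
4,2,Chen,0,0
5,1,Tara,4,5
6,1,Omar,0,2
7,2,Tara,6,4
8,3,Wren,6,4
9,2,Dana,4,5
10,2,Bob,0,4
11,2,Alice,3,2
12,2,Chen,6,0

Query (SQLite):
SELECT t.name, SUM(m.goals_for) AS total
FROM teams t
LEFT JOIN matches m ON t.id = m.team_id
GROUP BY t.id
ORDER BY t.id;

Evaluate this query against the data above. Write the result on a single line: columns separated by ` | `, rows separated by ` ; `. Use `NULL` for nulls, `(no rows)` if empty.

LEFT JOIN keeps every teams row; unmatched ones get NULL for matches columns.
Group by teams.id and compute SUM(m.goals_for). SUM over an all-NULL group is NULL.
  1: ids {1, 5, 6} → SUM(m.goals_for)=7
  2: ids {4, 7, 9, 10, 11, 12} → SUM(m.goals_for)=19
  3: ids {2, 3, 8} → SUM(m.goals_for)=15

Chip | 7 ; Bracket | 19 ; Relay | 15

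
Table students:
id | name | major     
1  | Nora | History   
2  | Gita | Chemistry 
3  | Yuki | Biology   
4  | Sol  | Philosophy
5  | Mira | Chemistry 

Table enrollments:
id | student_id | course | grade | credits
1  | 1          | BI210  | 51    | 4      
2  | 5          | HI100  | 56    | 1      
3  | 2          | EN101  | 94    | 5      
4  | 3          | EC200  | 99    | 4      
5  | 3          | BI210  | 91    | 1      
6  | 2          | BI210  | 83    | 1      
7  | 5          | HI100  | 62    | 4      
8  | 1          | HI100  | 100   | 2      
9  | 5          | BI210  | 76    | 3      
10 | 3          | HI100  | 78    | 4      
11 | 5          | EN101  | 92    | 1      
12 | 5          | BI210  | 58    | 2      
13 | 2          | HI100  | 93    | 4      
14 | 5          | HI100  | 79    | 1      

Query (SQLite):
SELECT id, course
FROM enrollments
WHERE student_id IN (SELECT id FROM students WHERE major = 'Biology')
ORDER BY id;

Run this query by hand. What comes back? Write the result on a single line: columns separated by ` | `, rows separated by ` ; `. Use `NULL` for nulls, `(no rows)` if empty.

4 | EC200 ; 5 | BI210 ; 10 | HI100

Inner query: students.id where major = 'Biology'.
Outer: keep enrollments rows whose student_id is in that set.
Inner query → {3}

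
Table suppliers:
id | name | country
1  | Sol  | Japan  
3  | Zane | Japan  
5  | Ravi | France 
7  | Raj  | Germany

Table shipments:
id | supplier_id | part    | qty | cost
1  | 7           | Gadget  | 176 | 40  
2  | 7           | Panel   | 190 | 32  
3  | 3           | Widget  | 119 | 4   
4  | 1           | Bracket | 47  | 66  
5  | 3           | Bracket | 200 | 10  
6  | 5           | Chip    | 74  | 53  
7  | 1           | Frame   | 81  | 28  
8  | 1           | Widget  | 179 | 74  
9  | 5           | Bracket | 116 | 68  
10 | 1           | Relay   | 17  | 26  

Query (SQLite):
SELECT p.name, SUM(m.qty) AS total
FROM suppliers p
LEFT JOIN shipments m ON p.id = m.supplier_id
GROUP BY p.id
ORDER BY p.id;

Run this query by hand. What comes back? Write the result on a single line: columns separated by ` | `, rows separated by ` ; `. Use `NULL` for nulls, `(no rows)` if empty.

Sol | 324 ; Zane | 319 ; Ravi | 190 ; Raj | 366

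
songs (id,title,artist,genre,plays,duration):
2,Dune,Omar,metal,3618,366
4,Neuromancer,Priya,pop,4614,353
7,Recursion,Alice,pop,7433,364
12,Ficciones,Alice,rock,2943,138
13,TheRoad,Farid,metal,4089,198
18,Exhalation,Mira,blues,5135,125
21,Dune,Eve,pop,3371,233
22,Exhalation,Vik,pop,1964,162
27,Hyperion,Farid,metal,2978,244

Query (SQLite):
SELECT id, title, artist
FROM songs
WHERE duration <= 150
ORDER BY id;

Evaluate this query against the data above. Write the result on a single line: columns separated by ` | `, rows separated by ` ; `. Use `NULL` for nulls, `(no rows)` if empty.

12 | Ficciones | Alice ; 18 | Exhalation | Mira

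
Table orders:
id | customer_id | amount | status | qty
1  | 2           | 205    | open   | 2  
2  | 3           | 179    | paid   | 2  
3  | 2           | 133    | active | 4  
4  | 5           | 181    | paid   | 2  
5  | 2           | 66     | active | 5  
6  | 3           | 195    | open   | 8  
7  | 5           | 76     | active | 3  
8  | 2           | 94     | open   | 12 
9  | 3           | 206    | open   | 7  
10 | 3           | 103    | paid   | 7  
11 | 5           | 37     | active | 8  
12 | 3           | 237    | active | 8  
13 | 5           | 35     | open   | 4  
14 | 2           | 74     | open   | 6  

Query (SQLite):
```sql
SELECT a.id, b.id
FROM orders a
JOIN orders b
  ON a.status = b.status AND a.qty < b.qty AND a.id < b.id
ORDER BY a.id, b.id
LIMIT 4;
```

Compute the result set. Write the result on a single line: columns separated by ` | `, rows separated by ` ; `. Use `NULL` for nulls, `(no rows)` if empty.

1 | 6 ; 1 | 8 ; 1 | 9 ; 1 | 13

Pairs (a,b) with same status, a.qty < b.qty, a.id < b.id.
status groups: active:{3,5,7,11,12} open:{1,6,8,9,13,14} paid:{2,4,10}
Ordered by (a.id, b.id); first 4.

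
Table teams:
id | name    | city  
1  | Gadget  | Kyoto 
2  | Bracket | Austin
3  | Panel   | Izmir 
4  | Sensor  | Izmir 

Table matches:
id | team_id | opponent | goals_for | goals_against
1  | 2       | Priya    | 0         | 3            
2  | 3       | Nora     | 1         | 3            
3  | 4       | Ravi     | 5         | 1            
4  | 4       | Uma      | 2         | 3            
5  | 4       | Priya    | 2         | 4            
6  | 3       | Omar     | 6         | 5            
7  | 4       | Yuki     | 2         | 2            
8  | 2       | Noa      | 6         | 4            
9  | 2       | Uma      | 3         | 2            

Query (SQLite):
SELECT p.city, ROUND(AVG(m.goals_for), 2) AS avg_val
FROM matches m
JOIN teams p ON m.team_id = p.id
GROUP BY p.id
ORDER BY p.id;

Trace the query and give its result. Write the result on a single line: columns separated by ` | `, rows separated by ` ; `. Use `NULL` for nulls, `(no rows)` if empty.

Join each matches row to its teams via team_id.
Group joined rows by teams.id; compute ROUND(AVG(m.goals_for), 2) per group.
  2: ids {1, 8, 9} → ROUND(AVG(m.goals_for), 2)=3
  3: ids {2, 6} → ROUND(AVG(m.goals_for), 2)=3.5
  4: ids {3, 4, 5, 7} → ROUND(AVG(m.goals_for), 2)=2.75

Austin | 3 ; Izmir | 3.5 ; Izmir | 2.75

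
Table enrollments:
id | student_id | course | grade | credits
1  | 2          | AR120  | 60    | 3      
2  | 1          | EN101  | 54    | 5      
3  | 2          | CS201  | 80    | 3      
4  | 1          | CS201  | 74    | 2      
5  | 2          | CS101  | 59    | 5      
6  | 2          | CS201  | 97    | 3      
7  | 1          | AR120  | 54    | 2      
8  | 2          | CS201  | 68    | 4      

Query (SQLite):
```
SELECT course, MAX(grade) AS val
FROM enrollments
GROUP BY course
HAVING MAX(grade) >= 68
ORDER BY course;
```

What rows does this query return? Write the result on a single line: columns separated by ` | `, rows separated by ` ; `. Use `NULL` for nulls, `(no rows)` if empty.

CS201 | 97

Partition enrollments by course; compute MAX(grade) within each group.
HAVING: keep groups where MAX(grade) >= 68.
  AR120: ids {1, 7} → MAX(grade)=60
  CS101: ids {5} → MAX(grade)=59
  CS201: ids {3, 4, 6, 8} → MAX(grade)=97
  EN101: ids {2} → MAX(grade)=54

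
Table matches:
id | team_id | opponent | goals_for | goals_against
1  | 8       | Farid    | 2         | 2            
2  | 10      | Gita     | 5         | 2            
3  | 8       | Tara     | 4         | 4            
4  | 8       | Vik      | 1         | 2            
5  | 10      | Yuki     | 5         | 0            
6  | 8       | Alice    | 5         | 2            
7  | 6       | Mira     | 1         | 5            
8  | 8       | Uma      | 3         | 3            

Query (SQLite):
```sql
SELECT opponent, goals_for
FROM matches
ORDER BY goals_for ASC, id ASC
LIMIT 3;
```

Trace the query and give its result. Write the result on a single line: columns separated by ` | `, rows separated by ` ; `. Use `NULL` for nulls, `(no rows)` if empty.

Vik | 1 ; Mira | 1 ; Farid | 2

Sort by goals_for asc, tiebreak id asc: (1, id=4), (1, id=7), (2, id=1), (3, id=8), (4, id=3), (5, id=2) …. Take first 3.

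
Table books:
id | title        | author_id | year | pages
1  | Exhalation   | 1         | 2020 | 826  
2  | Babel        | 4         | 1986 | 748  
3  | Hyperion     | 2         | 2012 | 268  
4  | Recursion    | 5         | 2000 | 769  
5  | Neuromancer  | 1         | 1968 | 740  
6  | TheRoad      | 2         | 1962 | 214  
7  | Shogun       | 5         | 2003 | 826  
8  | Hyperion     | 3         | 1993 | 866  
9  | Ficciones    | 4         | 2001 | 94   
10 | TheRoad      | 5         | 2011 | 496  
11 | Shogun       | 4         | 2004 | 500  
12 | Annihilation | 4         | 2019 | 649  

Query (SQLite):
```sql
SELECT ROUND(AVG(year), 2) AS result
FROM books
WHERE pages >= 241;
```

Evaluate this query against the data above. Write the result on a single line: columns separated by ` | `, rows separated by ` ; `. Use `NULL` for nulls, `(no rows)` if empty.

2001.6

Rows where pages >= 241 → year values: [2020, 1986, 2012, 2000, 1968, 2003, 1993, 2011, 2004, 2019].
AVG = 20016 / 10 (rounded to 2 dp).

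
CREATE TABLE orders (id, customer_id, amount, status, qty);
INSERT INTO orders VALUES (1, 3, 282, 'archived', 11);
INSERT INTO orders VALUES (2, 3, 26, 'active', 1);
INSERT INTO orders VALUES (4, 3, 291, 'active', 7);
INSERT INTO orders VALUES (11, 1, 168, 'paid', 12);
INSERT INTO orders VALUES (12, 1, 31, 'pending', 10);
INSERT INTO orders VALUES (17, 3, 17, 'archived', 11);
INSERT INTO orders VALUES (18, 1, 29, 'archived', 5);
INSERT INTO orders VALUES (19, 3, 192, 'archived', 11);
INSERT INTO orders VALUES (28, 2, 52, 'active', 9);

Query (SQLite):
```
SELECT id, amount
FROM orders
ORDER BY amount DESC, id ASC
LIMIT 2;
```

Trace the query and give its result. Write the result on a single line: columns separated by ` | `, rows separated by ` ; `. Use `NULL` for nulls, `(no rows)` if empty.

Sort by amount desc, tiebreak id asc: (291, id=4), (282, id=1), (192, id=19), (168, id=11), (52, id=28) …. Take first 2.

4 | 291 ; 1 | 282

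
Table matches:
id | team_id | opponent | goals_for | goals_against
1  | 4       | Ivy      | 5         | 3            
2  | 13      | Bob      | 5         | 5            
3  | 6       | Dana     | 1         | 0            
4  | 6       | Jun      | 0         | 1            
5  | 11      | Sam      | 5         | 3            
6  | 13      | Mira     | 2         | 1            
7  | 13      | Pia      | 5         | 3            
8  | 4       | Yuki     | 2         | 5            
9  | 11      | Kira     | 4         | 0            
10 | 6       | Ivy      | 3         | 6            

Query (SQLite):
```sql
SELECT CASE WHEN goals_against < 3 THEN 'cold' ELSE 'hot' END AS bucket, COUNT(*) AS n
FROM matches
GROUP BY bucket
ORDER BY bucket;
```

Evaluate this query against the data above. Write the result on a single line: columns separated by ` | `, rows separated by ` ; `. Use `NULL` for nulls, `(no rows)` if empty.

Bucket rows by goals_against < 3 → 'cold' else 'hot'; count each bucket.

cold | 4 ; hot | 6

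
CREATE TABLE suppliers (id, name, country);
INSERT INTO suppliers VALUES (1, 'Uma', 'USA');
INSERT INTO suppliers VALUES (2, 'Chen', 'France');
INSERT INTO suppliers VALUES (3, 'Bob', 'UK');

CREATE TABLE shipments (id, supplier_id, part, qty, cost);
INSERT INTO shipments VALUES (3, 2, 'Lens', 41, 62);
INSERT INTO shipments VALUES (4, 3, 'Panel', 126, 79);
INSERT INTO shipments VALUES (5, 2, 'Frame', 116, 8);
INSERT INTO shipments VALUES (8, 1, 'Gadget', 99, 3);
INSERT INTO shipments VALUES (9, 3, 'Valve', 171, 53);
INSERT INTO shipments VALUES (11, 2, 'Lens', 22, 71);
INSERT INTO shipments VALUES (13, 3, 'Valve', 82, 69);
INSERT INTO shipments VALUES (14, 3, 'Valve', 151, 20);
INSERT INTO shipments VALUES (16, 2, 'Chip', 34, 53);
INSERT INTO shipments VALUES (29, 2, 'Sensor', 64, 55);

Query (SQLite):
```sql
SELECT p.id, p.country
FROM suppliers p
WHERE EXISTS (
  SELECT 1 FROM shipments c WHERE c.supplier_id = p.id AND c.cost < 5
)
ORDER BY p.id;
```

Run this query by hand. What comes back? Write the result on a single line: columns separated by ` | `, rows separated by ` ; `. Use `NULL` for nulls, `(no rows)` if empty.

1 | USA

For each suppliers row, check whether any shipments with matching supplier_id has cost < 5.
Keep rows where that is true.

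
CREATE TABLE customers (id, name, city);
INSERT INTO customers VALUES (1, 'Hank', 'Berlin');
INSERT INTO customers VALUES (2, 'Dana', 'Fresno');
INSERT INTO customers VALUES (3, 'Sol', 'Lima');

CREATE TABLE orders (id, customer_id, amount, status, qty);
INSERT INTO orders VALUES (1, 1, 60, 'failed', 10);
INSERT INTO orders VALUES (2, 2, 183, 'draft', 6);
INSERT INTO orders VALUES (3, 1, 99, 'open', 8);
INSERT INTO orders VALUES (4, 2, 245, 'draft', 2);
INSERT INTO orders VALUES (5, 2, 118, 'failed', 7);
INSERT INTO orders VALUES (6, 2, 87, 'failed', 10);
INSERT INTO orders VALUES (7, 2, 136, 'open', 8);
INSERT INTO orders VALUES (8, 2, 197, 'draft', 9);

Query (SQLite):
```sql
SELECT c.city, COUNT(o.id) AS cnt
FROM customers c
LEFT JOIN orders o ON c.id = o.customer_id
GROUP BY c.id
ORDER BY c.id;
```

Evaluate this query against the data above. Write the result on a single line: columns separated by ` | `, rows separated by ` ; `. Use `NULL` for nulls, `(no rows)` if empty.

Berlin | 2 ; Fresno | 6 ; Lima | 0

LEFT JOIN keeps every customers row; unmatched ones get NULL for orders columns.
Group by customers.id and compute COUNT(o.id). COUNT(col) of an all-NULL group is 0.
  1: ids {1, 3} → COUNT(o.id)=2
  2: ids {2, 4, 5, 6, 7, 8} → COUNT(o.id)=6
  3: ids {—} → COUNT(o.id)=0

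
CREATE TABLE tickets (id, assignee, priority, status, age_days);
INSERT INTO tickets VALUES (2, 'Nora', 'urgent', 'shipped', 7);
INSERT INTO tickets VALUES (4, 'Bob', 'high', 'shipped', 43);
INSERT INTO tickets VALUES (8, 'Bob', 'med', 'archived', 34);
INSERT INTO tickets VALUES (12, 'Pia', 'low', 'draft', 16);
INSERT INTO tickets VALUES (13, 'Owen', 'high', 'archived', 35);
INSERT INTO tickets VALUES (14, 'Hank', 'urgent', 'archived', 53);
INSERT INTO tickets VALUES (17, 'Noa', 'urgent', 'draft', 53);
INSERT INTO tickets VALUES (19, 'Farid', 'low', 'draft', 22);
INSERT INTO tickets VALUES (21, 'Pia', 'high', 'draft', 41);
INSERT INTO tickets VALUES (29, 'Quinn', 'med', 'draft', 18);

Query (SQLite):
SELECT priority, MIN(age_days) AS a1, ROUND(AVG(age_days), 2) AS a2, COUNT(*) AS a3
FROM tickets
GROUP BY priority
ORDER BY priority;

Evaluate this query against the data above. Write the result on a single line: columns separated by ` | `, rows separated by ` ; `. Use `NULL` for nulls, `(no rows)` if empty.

Group tickets by priority.
Per group compute: MIN(age_days), ROUND(AVG(age_days), 2), COUNT(*).
  high: ids {4, 13, 21} → MIN(age_days)=35, ROUND(AVG(age_days), 2)=39.67, COUNT(*)=3
  low: ids {12, 19} → MIN(age_days)=16, ROUND(AVG(age_days), 2)=19, COUNT(*)=2
  med: ids {8, 29} → MIN(age_days)=18, ROUND(AVG(age_days), 2)=26, COUNT(*)=2
  urgent: ids {2, 14, 17} → MIN(age_days)=7, ROUND(AVG(age_days), 2)=37.67, COUNT(*)=3

high | 35 | 39.67 | 3 ; low | 16 | 19 | 2 ; med | 18 | 26 | 2 ; urgent | 7 | 37.67 | 3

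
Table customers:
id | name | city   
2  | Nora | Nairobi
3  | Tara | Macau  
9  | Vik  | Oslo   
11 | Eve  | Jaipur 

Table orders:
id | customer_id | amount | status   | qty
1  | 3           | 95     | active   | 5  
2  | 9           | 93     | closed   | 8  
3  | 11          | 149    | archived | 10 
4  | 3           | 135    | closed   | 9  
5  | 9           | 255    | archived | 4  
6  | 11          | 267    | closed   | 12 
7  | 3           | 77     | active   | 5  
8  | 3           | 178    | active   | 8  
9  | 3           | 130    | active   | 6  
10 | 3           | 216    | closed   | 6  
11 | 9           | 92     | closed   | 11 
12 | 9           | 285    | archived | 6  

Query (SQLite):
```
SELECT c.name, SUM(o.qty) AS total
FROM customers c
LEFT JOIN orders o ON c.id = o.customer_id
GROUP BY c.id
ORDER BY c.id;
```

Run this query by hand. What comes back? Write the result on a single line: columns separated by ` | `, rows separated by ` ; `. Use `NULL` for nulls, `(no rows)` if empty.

Nora | NULL ; Tara | 39 ; Vik | 29 ; Eve | 22

LEFT JOIN keeps every customers row; unmatched ones get NULL for orders columns.
Group by customers.id and compute SUM(o.qty). SUM over an all-NULL group is NULL.
  2: ids {—} → SUM(o.qty)=NULL
  3: ids {1, 4, 7, 8, 9, 10} → SUM(o.qty)=39
  9: ids {2, 5, 11, 12} → SUM(o.qty)=29
  11: ids {3, 6} → SUM(o.qty)=22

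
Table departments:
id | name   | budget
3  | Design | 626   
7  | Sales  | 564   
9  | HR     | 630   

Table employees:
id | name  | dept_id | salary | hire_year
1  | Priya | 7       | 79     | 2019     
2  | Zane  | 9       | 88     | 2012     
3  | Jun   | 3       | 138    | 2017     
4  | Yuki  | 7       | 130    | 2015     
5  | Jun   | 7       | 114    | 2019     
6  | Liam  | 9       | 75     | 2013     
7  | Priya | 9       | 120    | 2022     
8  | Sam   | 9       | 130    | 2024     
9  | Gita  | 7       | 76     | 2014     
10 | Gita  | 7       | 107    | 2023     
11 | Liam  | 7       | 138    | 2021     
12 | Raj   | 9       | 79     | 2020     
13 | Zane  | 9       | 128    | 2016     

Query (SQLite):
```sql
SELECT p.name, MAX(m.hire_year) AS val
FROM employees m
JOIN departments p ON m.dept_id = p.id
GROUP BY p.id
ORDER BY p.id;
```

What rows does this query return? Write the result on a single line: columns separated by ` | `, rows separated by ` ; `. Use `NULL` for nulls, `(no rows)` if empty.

Design | 2017 ; Sales | 2023 ; HR | 2024

Join each employees row to its departments via dept_id.
Group joined rows by departments.id; compute MAX(m.hire_year) per group.
  3: ids {3} → MAX(m.hire_year)=2017
  7: ids {1, 4, 5, 9, 10, 11} → MAX(m.hire_year)=2023
  9: ids {2, 6, 7, 8, 12, 13} → MAX(m.hire_year)=2024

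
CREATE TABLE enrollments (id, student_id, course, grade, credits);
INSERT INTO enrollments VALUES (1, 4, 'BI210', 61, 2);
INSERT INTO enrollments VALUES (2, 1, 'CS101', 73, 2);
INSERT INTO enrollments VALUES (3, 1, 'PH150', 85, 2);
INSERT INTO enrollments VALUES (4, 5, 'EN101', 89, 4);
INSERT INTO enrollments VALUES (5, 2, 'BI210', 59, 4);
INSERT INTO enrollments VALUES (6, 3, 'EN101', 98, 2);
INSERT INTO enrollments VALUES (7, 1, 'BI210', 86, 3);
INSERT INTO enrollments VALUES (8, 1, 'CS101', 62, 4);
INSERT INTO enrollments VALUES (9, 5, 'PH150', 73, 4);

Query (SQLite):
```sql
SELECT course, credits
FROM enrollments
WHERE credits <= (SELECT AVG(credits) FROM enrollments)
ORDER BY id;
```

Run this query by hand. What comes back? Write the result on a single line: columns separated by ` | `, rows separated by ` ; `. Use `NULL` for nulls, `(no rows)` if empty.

Scalar subquery: AVG(credits) over all enrollments rows = 3.0.
Keep rows where credits <= that value.

BI210 | 2 ; CS101 | 2 ; PH150 | 2 ; EN101 | 2 ; BI210 | 3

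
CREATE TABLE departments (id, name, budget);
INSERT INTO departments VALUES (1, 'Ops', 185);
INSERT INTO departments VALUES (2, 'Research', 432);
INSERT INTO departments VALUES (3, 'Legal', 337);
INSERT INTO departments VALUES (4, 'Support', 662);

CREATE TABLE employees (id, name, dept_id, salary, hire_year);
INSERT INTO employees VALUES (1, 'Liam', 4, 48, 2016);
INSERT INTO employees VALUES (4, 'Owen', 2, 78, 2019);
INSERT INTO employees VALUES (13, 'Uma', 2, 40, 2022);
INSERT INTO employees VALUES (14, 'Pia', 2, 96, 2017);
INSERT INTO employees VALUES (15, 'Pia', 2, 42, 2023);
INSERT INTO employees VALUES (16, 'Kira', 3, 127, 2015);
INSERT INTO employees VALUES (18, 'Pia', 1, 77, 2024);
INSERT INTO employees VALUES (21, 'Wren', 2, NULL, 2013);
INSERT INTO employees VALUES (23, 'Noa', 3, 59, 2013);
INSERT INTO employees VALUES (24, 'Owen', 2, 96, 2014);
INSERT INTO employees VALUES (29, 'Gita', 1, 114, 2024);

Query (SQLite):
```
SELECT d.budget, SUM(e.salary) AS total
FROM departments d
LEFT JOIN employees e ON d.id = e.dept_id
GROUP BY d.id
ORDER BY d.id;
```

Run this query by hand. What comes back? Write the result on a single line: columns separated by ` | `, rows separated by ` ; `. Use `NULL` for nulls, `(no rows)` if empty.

185 | 191 ; 432 | 352 ; 337 | 186 ; 662 | 48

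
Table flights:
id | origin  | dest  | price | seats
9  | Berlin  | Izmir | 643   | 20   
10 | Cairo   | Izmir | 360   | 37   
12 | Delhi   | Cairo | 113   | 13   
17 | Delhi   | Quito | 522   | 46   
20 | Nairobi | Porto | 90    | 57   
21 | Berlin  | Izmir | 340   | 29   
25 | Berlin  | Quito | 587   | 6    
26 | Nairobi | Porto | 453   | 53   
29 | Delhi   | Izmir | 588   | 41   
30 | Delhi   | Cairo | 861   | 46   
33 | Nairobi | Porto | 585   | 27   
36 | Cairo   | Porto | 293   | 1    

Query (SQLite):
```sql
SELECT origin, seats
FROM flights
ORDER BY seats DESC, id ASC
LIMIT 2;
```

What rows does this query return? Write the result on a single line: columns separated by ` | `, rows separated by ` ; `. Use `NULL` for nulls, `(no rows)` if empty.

Nairobi | 57 ; Nairobi | 53

Sort by seats desc, tiebreak id asc: (57, id=20), (53, id=26), (46, id=17), (46, id=30), (41, id=29) …. Take first 2.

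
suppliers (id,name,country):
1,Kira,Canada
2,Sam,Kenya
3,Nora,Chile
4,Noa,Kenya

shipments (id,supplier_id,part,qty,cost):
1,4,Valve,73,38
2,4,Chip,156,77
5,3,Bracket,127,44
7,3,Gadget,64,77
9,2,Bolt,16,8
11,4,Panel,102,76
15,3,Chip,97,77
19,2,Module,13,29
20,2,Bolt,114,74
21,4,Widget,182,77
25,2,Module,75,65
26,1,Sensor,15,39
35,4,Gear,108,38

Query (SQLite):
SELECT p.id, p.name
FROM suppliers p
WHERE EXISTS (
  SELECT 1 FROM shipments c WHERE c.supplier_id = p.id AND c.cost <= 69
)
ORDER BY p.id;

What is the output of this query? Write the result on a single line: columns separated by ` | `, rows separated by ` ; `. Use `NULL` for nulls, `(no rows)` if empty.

For each suppliers row, check whether any shipments with matching supplier_id has cost <= 69.
Keep rows where that is true.

1 | Kira ; 2 | Sam ; 3 | Nora ; 4 | Noa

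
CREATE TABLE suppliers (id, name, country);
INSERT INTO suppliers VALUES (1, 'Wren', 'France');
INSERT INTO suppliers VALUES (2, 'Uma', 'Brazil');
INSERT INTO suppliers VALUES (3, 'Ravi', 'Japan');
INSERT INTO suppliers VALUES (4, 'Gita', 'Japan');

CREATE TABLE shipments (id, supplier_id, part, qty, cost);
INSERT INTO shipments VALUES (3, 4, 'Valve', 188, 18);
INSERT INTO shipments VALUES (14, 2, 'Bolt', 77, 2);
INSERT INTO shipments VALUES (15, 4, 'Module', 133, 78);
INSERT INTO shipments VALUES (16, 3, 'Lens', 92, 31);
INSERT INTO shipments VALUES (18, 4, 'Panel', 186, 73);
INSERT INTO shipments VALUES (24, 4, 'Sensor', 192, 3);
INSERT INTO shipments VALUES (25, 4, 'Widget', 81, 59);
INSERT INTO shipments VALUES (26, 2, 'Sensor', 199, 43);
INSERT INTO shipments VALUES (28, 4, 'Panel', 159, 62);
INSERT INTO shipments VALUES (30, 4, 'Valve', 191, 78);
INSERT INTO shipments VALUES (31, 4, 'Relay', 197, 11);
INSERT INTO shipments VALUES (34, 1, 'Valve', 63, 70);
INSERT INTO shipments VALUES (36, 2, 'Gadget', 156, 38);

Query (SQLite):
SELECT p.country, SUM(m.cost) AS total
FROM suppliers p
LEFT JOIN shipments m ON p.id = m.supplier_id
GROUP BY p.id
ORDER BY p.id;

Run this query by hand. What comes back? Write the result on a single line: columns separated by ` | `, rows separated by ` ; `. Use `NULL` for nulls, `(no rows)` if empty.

France | 70 ; Brazil | 83 ; Japan | 31 ; Japan | 382

LEFT JOIN keeps every suppliers row; unmatched ones get NULL for shipments columns.
Group by suppliers.id and compute SUM(m.cost). SUM over an all-NULL group is NULL.
  1: ids {34} → SUM(m.cost)=70
  2: ids {14, 26, 36} → SUM(m.cost)=83
  3: ids {16} → SUM(m.cost)=31
  4: ids {3, 15, 18, 24, 25, 28, 30, 31} → SUM(m.cost)=382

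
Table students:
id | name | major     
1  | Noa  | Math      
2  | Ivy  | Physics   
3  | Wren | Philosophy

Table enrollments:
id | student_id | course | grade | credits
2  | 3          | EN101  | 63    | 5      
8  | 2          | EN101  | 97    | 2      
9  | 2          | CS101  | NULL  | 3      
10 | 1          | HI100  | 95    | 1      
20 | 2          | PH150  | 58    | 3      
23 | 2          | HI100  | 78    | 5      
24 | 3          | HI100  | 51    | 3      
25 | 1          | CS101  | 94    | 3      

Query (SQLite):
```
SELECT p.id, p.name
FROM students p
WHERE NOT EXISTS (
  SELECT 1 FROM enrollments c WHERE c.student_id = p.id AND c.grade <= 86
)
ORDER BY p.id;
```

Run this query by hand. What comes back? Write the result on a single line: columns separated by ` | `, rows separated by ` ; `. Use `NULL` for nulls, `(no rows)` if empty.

For each students row, check whether any enrollments with matching student_id has grade <= 86.
Keep rows where that is false.

1 | Noa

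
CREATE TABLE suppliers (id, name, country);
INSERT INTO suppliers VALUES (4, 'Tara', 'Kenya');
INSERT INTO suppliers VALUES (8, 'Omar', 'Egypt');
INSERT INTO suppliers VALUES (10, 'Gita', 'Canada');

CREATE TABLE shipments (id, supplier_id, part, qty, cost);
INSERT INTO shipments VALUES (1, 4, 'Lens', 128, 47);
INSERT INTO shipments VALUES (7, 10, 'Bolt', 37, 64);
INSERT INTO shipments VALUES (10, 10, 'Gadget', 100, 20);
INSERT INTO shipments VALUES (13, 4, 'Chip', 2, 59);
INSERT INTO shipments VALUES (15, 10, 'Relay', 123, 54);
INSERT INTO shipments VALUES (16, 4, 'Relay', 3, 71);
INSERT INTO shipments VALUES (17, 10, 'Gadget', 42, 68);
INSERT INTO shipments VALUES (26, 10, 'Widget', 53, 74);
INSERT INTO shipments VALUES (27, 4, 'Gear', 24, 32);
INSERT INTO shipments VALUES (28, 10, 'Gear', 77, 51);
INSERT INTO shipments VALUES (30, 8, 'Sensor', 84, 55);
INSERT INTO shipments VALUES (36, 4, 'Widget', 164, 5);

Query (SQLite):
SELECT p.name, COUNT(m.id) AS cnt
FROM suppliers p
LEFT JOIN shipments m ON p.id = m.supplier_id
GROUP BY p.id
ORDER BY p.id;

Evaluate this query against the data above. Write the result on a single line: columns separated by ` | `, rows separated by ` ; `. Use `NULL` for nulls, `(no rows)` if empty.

LEFT JOIN keeps every suppliers row; unmatched ones get NULL for shipments columns.
Group by suppliers.id and compute COUNT(m.id). COUNT(col) of an all-NULL group is 0.
  4: ids {1, 13, 16, 27, 36} → COUNT(m.id)=5
  8: ids {30} → COUNT(m.id)=1
  10: ids {7, 10, 15, 17, 26, 28} → COUNT(m.id)=6

Tara | 5 ; Omar | 1 ; Gita | 6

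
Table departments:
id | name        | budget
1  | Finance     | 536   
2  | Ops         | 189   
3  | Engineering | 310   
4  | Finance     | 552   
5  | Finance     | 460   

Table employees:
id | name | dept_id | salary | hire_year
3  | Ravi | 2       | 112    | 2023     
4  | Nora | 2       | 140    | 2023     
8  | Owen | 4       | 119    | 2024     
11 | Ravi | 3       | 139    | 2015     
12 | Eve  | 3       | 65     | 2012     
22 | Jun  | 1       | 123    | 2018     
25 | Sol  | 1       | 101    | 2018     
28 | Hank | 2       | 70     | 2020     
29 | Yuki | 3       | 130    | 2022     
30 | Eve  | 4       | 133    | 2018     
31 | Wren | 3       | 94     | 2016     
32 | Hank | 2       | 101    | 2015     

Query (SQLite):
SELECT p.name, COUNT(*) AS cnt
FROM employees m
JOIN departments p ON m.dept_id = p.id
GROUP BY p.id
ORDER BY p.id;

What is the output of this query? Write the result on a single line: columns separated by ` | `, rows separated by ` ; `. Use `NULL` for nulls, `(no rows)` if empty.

Join each employees row to its departments via dept_id.
Group joined rows by departments.id; compute COUNT(*) per group.
  1: ids {22, 25} → COUNT(*)=2
  2: ids {3, 4, 28, 32} → COUNT(*)=4
  3: ids {11, 12, 29, 31} → COUNT(*)=4
  4: ids {8, 30} → COUNT(*)=2

Finance | 2 ; Ops | 4 ; Engineering | 4 ; Finance | 2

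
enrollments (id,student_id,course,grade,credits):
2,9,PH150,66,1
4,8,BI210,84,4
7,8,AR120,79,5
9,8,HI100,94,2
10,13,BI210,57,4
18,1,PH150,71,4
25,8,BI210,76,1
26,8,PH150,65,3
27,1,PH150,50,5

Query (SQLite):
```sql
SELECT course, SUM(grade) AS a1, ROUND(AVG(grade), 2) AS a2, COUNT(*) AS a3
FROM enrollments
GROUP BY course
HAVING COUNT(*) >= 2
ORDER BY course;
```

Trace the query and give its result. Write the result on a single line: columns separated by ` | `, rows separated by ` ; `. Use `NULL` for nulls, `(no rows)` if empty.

Group enrollments by course.
Per group compute: SUM(grade), ROUND(AVG(grade), 2), COUNT(*).
HAVING: drop groups with fewer than 2 rows.
  AR120: ids {7} → SUM(grade)=79, ROUND(AVG(grade), 2)=79, COUNT(*)=1
  BI210: ids {4, 10, 25} → SUM(grade)=217, ROUND(AVG(grade), 2)=72.33, COUNT(*)=3
  HI100: ids {9} → SUM(grade)=94, ROUND(AVG(grade), 2)=94, COUNT(*)=1
  PH150: ids {2, 18, 26, 27} → SUM(grade)=252, ROUND(AVG(grade), 2)=63, COUNT(*)=4

BI210 | 217 | 72.33 | 3 ; PH150 | 252 | 63 | 4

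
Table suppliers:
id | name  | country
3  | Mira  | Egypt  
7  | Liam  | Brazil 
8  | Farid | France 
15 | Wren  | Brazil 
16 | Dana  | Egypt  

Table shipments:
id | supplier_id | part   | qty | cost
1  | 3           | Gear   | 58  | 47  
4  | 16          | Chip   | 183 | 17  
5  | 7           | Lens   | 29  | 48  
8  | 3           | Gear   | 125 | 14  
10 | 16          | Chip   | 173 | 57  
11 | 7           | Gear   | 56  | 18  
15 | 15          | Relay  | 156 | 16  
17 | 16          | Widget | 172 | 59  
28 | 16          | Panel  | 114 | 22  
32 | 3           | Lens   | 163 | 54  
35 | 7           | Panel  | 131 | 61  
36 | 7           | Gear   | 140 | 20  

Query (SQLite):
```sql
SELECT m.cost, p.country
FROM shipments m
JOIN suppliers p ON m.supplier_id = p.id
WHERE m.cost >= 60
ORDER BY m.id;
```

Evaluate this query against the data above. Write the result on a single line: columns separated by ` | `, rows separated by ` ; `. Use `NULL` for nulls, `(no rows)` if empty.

61 | Brazil

Each shipments row matches the suppliers row where supplier_id = suppliers.id.
Then keep rows with m.cost >= 60.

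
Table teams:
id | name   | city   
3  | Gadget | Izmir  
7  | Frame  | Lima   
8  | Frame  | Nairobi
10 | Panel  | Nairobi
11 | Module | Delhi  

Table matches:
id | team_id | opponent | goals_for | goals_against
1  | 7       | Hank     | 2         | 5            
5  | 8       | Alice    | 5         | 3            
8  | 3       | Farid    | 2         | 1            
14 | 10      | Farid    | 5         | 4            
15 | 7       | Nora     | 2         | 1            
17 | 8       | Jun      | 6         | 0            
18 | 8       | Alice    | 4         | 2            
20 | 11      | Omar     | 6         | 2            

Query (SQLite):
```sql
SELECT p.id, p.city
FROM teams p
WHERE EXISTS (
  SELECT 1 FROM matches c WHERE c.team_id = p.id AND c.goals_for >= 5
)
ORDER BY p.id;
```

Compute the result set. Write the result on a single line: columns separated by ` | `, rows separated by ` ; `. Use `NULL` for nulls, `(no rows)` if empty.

For each teams row, check whether any matches with matching team_id has goals_for >= 5.
Keep rows where that is true.

8 | Nairobi ; 10 | Nairobi ; 11 | Delhi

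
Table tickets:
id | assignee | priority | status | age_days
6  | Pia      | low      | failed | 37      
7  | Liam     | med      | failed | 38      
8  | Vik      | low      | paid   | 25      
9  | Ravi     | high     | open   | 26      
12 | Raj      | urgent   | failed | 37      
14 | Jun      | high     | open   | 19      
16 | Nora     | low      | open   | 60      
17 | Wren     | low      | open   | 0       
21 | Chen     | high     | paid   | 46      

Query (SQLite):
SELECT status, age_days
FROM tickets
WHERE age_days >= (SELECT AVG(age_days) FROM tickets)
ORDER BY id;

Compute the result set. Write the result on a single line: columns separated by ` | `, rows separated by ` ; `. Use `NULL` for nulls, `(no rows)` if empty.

Scalar subquery: AVG(age_days) over all tickets rows = 32.0.
Keep rows where age_days >= that value.

failed | 37 ; failed | 38 ; failed | 37 ; open | 60 ; paid | 46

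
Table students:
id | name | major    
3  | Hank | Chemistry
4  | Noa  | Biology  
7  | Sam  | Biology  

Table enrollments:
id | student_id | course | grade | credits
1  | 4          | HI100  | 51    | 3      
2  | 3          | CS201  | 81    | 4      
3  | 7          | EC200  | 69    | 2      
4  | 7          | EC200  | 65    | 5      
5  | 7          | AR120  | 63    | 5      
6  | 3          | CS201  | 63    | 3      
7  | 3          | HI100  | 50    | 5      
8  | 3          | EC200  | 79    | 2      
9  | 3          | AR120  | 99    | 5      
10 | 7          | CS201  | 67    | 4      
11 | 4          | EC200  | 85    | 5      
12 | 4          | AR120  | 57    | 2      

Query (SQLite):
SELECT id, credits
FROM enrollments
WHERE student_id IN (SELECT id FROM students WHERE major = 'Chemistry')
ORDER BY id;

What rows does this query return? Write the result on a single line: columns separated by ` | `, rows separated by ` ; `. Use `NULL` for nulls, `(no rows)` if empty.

Inner query: students.id where major = 'Chemistry'.
Outer: keep enrollments rows whose student_id is in that set.
Inner query → {3}

2 | 4 ; 6 | 3 ; 7 | 5 ; 8 | 2 ; 9 | 5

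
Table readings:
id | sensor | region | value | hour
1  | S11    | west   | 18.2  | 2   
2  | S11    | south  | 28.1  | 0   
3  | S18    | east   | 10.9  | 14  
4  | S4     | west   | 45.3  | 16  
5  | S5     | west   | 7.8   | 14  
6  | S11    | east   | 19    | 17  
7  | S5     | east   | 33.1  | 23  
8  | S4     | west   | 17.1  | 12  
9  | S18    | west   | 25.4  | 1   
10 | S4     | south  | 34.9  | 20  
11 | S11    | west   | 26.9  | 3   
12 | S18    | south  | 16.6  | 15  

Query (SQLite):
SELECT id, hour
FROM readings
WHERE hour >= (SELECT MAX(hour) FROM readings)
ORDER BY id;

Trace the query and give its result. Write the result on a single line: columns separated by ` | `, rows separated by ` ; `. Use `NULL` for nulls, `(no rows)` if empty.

7 | 23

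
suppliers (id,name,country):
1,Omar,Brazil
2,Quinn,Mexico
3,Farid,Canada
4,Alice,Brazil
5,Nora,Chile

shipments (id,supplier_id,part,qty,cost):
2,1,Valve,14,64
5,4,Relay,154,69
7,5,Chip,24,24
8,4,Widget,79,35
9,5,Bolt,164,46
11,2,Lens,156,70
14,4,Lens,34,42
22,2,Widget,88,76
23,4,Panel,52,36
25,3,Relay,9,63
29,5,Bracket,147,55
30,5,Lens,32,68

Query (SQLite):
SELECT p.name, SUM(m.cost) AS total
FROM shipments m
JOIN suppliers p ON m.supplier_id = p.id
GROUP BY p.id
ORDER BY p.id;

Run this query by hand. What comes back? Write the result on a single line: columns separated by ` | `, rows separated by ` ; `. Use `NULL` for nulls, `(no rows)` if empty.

Join each shipments row to its suppliers via supplier_id.
Group joined rows by suppliers.id; compute SUM(m.cost) per group.
  1: ids {2} → SUM(m.cost)=64
  2: ids {11, 22} → SUM(m.cost)=146
  3: ids {25} → SUM(m.cost)=63
  4: ids {5, 8, 14, 23} → SUM(m.cost)=182
  5: ids {7, 9, 29, 30} → SUM(m.cost)=193

Omar | 64 ; Quinn | 146 ; Farid | 63 ; Alice | 182 ; Nora | 193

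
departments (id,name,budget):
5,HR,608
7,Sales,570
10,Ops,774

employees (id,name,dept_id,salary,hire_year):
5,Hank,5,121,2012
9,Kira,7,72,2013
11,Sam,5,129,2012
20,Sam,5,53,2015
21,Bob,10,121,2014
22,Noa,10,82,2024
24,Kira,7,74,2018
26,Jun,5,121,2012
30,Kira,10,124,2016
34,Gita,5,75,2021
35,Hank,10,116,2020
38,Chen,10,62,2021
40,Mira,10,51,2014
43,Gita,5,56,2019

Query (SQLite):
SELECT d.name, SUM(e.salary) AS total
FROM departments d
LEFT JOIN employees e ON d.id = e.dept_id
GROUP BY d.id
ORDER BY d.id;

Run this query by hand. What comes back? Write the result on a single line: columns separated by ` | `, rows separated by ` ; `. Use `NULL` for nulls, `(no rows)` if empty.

LEFT JOIN keeps every departments row; unmatched ones get NULL for employees columns.
Group by departments.id and compute SUM(e.salary). SUM over an all-NULL group is NULL.
  5: ids {5, 11, 20, 26, 34, 43} → SUM(e.salary)=555
  7: ids {9, 24} → SUM(e.salary)=146
  10: ids {21, 22, 30, 35, 38, 40} → SUM(e.salary)=556

HR | 555 ; Sales | 146 ; Ops | 556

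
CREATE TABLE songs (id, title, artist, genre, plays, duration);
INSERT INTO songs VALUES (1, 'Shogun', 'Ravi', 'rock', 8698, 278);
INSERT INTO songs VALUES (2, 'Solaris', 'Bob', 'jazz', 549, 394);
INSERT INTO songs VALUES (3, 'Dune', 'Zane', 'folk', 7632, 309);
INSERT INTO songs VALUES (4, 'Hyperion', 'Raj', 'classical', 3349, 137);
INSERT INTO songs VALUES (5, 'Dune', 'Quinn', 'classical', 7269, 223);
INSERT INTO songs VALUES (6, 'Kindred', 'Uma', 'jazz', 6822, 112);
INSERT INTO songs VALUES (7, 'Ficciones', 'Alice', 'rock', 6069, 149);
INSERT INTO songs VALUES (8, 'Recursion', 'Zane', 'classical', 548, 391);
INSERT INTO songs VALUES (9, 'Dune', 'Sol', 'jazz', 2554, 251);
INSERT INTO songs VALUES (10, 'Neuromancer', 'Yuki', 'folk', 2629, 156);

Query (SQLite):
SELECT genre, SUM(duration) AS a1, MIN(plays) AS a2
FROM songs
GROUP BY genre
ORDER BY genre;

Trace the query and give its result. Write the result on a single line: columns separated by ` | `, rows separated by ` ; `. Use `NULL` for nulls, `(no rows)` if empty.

classical | 751 | 548 ; folk | 465 | 2629 ; jazz | 757 | 549 ; rock | 427 | 6069

Group songs by genre.
Per group compute: SUM(duration), MIN(plays).
  classical: ids {4, 5, 8} → SUM(duration)=751, MIN(plays)=548
  folk: ids {3, 10} → SUM(duration)=465, MIN(plays)=2629
  jazz: ids {2, 6, 9} → SUM(duration)=757, MIN(plays)=549
  rock: ids {1, 7} → SUM(duration)=427, MIN(plays)=6069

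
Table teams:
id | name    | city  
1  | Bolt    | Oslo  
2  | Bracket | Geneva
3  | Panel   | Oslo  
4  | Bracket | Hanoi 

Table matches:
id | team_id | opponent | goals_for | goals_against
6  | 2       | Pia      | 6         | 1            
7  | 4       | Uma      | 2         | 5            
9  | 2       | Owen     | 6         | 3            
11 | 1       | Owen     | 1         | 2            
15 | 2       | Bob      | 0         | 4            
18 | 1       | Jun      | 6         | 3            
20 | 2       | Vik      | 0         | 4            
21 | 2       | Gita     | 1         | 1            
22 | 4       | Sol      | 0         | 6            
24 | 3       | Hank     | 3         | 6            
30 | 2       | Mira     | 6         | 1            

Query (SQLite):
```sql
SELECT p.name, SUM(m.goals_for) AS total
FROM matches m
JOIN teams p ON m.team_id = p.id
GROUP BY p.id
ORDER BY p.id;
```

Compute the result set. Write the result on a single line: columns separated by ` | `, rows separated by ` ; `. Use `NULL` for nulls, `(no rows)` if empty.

Bolt | 7 ; Bracket | 19 ; Panel | 3 ; Bracket | 2

Join each matches row to its teams via team_id.
Group joined rows by teams.id; compute SUM(m.goals_for) per group.
  1: ids {11, 18} → SUM(m.goals_for)=7
  2: ids {6, 9, 15, 20, 21, 30} → SUM(m.goals_for)=19
  3: ids {24} → SUM(m.goals_for)=3
  4: ids {7, 22} → SUM(m.goals_for)=2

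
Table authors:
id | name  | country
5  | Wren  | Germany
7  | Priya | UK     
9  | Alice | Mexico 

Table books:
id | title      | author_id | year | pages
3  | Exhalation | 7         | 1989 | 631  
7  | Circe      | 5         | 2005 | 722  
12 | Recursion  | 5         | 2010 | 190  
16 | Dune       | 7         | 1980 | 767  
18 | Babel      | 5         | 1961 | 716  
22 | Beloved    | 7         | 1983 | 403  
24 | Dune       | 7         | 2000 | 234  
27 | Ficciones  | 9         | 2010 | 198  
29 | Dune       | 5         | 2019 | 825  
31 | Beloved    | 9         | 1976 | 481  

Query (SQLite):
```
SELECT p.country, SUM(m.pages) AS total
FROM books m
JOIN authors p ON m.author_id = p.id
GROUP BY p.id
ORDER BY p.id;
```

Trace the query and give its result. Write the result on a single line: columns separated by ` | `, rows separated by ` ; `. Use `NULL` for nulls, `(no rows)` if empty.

Germany | 2453 ; UK | 2035 ; Mexico | 679

Join each books row to its authors via author_id.
Group joined rows by authors.id; compute SUM(m.pages) per group.
  5: ids {7, 12, 18, 29} → SUM(m.pages)=2453
  7: ids {3, 16, 22, 24} → SUM(m.pages)=2035
  9: ids {27, 31} → SUM(m.pages)=679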